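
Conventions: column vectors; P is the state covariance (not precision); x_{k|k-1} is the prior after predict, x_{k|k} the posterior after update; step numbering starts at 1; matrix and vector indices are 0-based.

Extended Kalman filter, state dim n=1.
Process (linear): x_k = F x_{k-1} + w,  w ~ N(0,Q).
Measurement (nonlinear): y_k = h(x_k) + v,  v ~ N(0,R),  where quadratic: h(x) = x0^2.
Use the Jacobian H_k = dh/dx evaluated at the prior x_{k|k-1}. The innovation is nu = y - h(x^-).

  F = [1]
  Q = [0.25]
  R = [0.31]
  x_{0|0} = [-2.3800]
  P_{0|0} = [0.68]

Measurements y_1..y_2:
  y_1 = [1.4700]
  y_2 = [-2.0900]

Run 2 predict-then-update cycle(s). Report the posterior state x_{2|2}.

step 1: x^-=[-2.3800]  P^-=[0.9300]  H_jac=[-4.7600]  S=[21.3816]  K=[-0.2070]  nu=[-4.1944]  x^+=[-1.5116]  P^+=[0.0135]
step 2: x^-=[-1.5116]  P^-=[0.2635]  H_jac=[-3.0232]  S=[2.7182]  K=[-0.2931]  nu=[-4.3749]  x^+=[-0.2295]  P^+=[0.0300]

x_post = [-0.2295]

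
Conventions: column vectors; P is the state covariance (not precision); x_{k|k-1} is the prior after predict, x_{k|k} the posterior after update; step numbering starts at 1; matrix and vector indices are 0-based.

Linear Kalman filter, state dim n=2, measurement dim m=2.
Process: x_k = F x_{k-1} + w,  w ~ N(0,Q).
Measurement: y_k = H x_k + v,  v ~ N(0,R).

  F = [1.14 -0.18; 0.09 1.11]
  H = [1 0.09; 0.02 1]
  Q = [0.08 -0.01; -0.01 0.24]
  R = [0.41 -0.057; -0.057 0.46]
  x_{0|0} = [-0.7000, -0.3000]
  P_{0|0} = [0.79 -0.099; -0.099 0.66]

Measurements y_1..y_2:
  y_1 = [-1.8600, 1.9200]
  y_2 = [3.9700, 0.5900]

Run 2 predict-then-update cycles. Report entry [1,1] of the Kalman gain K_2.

K[1,1] = 0.5753

step 1: x^-=[-0.7440, -0.3960]  P^-=[1.1687 -0.1845; -0.1845 1.0398]  S=[1.5539 -0.1249; -0.1249 1.4929]  K=[0.7377 -0.0462; -0.0028 0.6938]  nu=[-1.0804, 2.3309]  x^+=[-1.6487, 1.2241]  P^+=[0.3114 -0.0695; -0.0695 0.3207]
step 2: x^-=[-2.0999, 1.2104]  P^-=[0.5236 -0.1290; -0.1290 0.6238]  S=[0.9154 -0.1196; -0.1196 1.0788]  K=[0.5529 -0.0486; -0.0044 0.5753]  nu=[5.9609, -0.5784]  x^+=[1.2241, 0.8513]  P^+=[0.2347 -0.0585; -0.0585 0.2661]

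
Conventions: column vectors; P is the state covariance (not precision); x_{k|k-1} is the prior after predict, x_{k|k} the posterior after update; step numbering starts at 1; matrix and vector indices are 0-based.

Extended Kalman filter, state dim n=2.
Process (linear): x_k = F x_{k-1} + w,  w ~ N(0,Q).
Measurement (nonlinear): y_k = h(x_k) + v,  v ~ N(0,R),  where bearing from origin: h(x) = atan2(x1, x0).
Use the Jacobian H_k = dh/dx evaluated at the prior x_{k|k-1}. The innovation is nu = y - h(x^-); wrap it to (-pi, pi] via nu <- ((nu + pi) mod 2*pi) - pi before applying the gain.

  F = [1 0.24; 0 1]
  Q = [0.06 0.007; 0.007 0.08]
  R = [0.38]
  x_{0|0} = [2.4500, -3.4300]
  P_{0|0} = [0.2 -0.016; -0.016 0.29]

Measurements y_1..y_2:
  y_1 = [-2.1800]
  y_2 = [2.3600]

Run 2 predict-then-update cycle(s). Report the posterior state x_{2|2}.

step 1: x^-=[1.6268, -3.4300]  P^-=[0.2690 0.0606; 0.0606 0.3700]  H_jac=[0.2380 0.1129]  S=[0.4032]  K=[0.1758; 0.1394]  nu=[-1.0521]  x^+=[1.4419, -3.5766]  P^+=[0.2566 0.0507; 0.0507 0.3622]
step 2: x^-=[0.5835, -3.5766]  P^-=[0.3618 0.1446; 0.1446 0.4422]  H_jac=[0.2723 0.0444]  S=[0.4112]  K=[0.2552; 0.1436]  nu=[-2.5141]  x^+=[-0.0582, -3.9376]  P^+=[0.3350 0.1296; 0.1296 0.4337]

x_post = [-0.0582, -3.9376]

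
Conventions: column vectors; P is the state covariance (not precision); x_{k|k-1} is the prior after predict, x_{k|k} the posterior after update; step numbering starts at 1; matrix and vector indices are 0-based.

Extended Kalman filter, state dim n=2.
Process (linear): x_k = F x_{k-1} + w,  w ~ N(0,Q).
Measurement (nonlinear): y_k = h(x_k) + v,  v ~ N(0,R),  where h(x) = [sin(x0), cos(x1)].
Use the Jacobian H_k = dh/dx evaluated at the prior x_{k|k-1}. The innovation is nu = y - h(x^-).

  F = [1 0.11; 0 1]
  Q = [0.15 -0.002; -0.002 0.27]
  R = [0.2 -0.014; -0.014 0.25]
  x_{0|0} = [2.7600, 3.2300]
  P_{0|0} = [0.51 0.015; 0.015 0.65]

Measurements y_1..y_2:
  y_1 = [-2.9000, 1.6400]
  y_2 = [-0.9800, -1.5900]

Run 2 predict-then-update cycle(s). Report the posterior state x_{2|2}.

x_post = [5.4012, 3.2396]

step 1: x^-=[3.1153, 3.2300]  P^-=[0.6712 0.0845; 0.0845 0.9200]  H_jac=[-0.9997 0.0000; 0.0000 0.0883]  S=[0.8707 -0.0215; -0.0215 0.2572]  K=[-0.7714 -0.0354; -0.0894 0.3084]  nu=[-2.9263, 2.6361]  x^+=[5.2795, 4.3046]  P^+=[0.1538 0.0222; 0.0222 0.8874]
step 2: x^-=[5.7531, 4.3046]  P^-=[0.3195 0.1178; 0.1178 1.1574]  H_jac=[0.8627 0.0000; 0.0000 0.9180]  S=[0.4378 0.0793; 0.0793 1.2254]  K=[0.6209 0.0481; 0.0760 0.8622]  nu=[-0.4744, -1.1934]  x^+=[5.4012, 3.2396]  P^+=[0.1431 0.0036; 0.0036 0.2336]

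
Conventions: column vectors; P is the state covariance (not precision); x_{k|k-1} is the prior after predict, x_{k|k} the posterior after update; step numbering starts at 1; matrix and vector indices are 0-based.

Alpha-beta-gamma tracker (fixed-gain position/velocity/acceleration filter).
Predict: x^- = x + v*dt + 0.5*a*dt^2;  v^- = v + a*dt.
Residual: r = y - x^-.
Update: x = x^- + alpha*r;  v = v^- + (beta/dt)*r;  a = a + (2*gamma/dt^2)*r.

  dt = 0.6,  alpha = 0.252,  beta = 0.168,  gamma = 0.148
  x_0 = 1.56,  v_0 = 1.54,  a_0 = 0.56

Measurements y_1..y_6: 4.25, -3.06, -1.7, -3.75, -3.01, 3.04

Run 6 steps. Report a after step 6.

a_post = 10.1470

step 1: x_pred=2.5848  r=1.6652  x^+=3.0044  v^+=2.3423  a^+=1.9292
step 2: x_pred=4.7570  r=-7.8170  x^+=2.7871  v^+=1.3110  a^+=-4.4982
step 3: x_pred=2.7641  r=-4.4641  x^+=1.6391  v^+=-2.6379  a^+=-8.1686
step 4: x_pred=-1.4139  r=-2.3361  x^+=-2.0026  v^+=-8.1931  a^+=-10.0894
step 5: x_pred=-8.7346  r=5.7246  x^+=-7.2920  v^+=-12.6439  a^+=-5.3825
step 6: x_pred=-15.8472  r=18.8872  x^+=-11.0876  v^+=-10.5850  a^+=10.1470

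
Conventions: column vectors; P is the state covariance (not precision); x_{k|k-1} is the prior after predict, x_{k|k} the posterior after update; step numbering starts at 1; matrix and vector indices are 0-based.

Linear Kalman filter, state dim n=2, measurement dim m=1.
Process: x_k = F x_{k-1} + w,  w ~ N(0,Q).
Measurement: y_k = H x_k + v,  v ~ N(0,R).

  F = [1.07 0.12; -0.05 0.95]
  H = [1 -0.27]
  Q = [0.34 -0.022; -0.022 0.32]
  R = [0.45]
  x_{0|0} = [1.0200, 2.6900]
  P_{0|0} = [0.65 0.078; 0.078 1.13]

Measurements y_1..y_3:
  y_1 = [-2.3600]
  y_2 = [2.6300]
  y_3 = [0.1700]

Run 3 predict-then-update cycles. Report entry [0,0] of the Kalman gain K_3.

step 1: x^-=[1.4142, 2.5045]  P^-=[1.1205 0.1509; 0.1509 1.3340]  S=[1.5863]  K=[0.6807; -0.1320]  nu=[-3.0980]  x^+=[-0.6946, 2.9133]  P^+=[0.3855 0.2933; 0.2933 1.3064]
step 2: x^-=[-0.3936, 2.8024]  P^-=[0.8755 0.4027; 0.4027 1.4721]  S=[1.2154]  K=[0.6309; 0.0043]  nu=[3.7802]  x^+=[1.9914, 2.8187]  P^+=[0.3918 0.3994; 0.3994 1.4721]
step 3: x^-=[2.4690, 2.5782]  P^-=[0.9123 0.5285; 0.5285 1.6116]  S=[1.1944]  K=[0.6443; 0.0781]  nu=[-1.6029]  x^+=[1.4362, 2.4530]  P^+=[0.4164 0.4683; 0.4683 1.6043]

K[0,0] = 0.6443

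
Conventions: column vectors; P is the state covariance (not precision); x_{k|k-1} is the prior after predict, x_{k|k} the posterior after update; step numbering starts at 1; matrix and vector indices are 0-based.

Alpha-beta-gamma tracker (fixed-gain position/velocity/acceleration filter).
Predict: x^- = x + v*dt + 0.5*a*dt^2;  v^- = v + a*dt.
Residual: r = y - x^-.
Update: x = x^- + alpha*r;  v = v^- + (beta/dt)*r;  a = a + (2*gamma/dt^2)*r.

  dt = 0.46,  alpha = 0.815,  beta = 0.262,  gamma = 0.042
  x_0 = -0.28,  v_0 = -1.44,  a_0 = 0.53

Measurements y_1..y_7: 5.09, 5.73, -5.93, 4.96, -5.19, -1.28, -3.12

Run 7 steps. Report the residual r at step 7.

resid = -0.3343

step 1: x_pred=-0.8863  r=5.9763  x^+=3.9844  v^+=2.2077  a^+=2.9025
step 2: x_pred=5.3070  r=0.4230  x^+=5.6517  v^+=3.7838  a^+=3.0704
step 3: x_pred=7.7171  r=-13.6471  x^+=-3.4053  v^+=-2.5768  a^+=-2.3472
step 4: x_pred=-4.8389  r=9.7989  x^+=3.1472  v^+=1.9246  a^+=1.5427
step 5: x_pred=4.1957  r=-9.3857  x^+=-3.4536  v^+=-2.7115  a^+=-2.1832
step 6: x_pred=-4.9319  r=3.6519  x^+=-1.9556  v^+=-1.6358  a^+=-0.7335
step 7: x_pred=-2.7857  r=-0.3343  x^+=-3.0581  v^+=-2.1636  a^+=-0.8662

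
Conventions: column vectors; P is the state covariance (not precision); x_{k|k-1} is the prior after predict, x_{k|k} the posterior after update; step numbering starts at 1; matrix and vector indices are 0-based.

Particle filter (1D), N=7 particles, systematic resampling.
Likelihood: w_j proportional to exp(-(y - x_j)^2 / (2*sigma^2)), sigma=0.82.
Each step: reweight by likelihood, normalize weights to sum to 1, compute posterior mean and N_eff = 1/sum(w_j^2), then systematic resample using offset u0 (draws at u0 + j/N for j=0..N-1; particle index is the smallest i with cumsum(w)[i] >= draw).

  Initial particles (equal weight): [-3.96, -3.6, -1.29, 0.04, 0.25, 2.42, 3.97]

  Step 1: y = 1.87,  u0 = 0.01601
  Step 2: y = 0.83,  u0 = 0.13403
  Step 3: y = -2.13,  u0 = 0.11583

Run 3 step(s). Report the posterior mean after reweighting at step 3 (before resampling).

step 1: w=[0.0000, 0.0000, 0.0006, 0.0781, 0.1338, 0.7521, 0.0355]  mean=1.9968  Neff=1.6923  idx=[3, 4, 5, 5, 5, 5, 5]
step 2: w=[0.2897, 0.3588, 0.0703, 0.0703, 0.0703, 0.0703, 0.0703]  mean=0.9520  Neff=4.2133  idx=[0, 0, 1, 1, 2, 4, 6]
step 3: w=[0.3353, 0.3353, 0.1647, 0.1647, 0.0000, 0.0000, 0.0000]  mean=0.1092  Neff=3.5833  idx=[0, 0, 1, 1, 2, 2, 3]

post_mean = 0.1092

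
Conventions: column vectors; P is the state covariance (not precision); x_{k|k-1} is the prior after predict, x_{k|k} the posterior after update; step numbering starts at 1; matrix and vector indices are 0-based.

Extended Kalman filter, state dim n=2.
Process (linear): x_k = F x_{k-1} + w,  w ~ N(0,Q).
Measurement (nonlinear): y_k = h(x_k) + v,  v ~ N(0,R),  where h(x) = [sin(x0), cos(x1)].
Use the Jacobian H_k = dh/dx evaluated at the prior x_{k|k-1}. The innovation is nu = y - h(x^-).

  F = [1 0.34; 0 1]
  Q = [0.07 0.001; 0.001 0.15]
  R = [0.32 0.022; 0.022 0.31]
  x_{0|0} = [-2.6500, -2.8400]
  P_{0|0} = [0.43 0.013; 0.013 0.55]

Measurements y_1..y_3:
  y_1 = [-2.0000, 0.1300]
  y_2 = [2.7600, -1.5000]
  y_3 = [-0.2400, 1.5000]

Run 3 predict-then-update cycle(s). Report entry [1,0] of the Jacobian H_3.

H_jac[1,0] = 0.0000

step 1: x^-=[-3.6156, -2.8400]  P^-=[0.5724 0.2010; 0.2010 0.7000]  H_jac=[-0.8897 0.0000; 0.0000 0.2970]  S=[0.7732 -0.0311; -0.0311 0.3718]  K=[-0.6545 0.1058; -0.2095 0.5418]  nu=[-2.4565, 1.0849]  x^+=[-1.8931, -1.7376]  P^+=[0.2328 0.0620; 0.0620 0.5499]
step 2: x^-=[-2.4839, -1.7376]  P^-=[0.4085 0.2499; 0.2499 0.6999]  H_jac=[-0.7914 0.0000; 0.0000 0.9861]  S=[0.5758 -0.1730; -0.1730 0.9906]  K=[-0.5136 0.1591; -0.1415 0.6720]  nu=[3.3713, -1.3339]  x^+=[-4.4275, -3.1112]  P^+=[0.2032 0.0385; 0.0385 0.2081]
step 3: x^-=[-5.4853, -3.1112]  P^-=[0.3235 0.1103; 0.1103 0.3581]  H_jac=[0.6982 0.0000; 0.0000 0.0304]  S=[0.4777 0.0243; 0.0243 0.3103]  K=[0.4742 -0.0264; 0.1601 0.0225]  nu=[-0.9559, 2.4995]  x^+=[-6.0046, -3.2079]  P^+=[0.2165 0.0741; 0.0741 0.3455]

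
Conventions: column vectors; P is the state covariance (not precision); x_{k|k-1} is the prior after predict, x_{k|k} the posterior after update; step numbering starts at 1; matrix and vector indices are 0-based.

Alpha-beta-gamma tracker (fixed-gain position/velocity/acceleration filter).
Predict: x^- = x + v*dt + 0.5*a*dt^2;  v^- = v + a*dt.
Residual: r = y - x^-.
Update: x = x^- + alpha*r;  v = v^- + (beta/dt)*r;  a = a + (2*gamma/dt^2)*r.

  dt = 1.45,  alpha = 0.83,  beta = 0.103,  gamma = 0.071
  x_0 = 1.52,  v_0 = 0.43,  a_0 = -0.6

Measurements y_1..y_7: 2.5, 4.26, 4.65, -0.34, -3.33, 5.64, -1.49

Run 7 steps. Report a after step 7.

a_post = 0.2641

step 1: x_pred=1.5128  r=0.9872  x^+=2.3322  v^+=-0.3699  a^+=-0.5333
step 2: x_pred=1.2352  r=3.0248  x^+=3.7458  v^+=-0.9283  a^+=-0.3290
step 3: x_pred=2.0538  r=2.5962  x^+=4.2086  v^+=-1.2210  a^+=-0.1537
step 4: x_pred=2.2766  r=-2.6166  x^+=0.1048  v^+=-1.6297  a^+=-0.3304
step 5: x_pred=-2.6056  r=-0.7244  x^+=-3.2069  v^+=-2.1603  a^+=-0.3793
step 6: x_pred=-6.7380  r=12.3780  x^+=3.5357  v^+=-1.8310  a^+=0.4567
step 7: x_pred=1.3608  r=-2.8508  x^+=-1.0054  v^+=-1.3714  a^+=0.2641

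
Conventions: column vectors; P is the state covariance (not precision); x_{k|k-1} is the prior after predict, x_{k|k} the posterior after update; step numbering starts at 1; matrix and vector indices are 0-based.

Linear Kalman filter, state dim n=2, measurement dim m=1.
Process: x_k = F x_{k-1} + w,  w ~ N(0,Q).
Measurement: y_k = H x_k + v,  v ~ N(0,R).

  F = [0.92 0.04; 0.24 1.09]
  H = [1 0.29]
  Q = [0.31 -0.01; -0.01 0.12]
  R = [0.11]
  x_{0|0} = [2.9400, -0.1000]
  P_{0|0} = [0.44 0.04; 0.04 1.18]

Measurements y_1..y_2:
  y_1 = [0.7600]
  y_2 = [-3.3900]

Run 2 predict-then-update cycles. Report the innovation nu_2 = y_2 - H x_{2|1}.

step 1: x^-=[2.7008, 0.5966]  P^-=[0.6872 0.1791; 0.1791 1.5682]  S=[1.0330]  K=[0.7156; 0.6136]  nu=[-2.1138]  x^+=[1.1882, -0.7005]  P^+=[0.1583 -0.2745; -0.2745 1.1793]
step 2: x^-=[1.0652, -0.4784]  P^-=[0.4257 -0.2015; -0.2015 1.3866]  S=[0.5354]  K=[0.6859; 0.3746]  nu=[-4.3164]  x^+=[-1.8955, -2.0955]  P^+=[0.1738 -0.3391; -0.3391 1.3114]

innov = [-4.3164]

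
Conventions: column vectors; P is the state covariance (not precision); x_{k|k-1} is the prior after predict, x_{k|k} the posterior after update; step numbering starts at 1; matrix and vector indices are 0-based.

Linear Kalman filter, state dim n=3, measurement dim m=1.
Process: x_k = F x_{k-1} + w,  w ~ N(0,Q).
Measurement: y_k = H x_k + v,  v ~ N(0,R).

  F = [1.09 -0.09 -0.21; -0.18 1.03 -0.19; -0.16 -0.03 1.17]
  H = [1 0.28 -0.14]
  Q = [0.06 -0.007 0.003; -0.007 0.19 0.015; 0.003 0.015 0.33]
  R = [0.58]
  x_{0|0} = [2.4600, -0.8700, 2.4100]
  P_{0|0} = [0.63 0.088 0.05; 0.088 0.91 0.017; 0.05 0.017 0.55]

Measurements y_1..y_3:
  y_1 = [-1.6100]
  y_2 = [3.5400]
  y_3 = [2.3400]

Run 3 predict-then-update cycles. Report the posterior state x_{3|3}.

step 1: x^-=[2.2536, -1.7968, 2.4522]  P^-=[0.8006 -0.1046 -0.1774; -0.1046 1.1598 -0.1197; -0.1774 -0.1197 1.0808]  S=[1.4932]  K=[0.5332; 0.1586; -0.2426]  nu=[-3.0172]  x^+=[0.6449, -2.2754, 3.1841]  P^+=[0.3761 -0.2309 0.0157; -0.2309 1.1222 -0.0622; 0.0157 -0.0622 0.9929]
step 2: x^-=[0.2390, -3.0647, 3.6905]  P^-=[0.5955 -0.3985 -0.2725; -0.3985 1.5397 -0.2709; -0.2725 -0.2709 1.6961]  S=[1.2038]  K=[0.4337; 0.0586; -0.4867]  nu=[4.6758]  x^+=[2.2668, -2.7907, 1.4150]  P^+=[0.3691 -0.4291 -0.0185; -0.4291 1.5356 -0.2366; -0.0185 -0.2366 1.4110]
step 3: x^-=[2.4248, -3.5513, 1.3766]  P^-=[0.6569 -0.6039 -0.3968; -0.6039 2.1324 -0.5502; -0.3968 -0.5502 2.2917]  S=[1.2650]  K=[0.4295; 0.0555; -0.6891]  nu=[1.1023]  x^+=[2.8982, -3.4901, 0.6170]  P^+=[0.4235 -0.6341 -0.0224; -0.6341 2.1285 -0.5019; -0.0224 -0.5019 1.6910]

x_post = [2.8982, -3.4901, 0.6170]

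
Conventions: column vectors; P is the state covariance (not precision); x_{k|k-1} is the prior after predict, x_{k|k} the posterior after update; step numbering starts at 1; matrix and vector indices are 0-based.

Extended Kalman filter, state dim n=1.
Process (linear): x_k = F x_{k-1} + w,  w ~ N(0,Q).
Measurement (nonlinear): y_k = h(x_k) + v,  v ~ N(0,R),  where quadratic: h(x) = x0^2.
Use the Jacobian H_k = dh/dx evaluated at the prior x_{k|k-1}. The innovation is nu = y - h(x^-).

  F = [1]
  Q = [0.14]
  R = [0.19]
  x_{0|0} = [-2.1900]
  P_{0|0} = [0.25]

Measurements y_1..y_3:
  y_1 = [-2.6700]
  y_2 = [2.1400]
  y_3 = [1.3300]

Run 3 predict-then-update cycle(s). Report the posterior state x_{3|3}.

x_post = [-1.1873]

step 1: x^-=[-2.1900]  P^-=[0.3900]  H_jac=[-4.3800]  S=[7.6719]  K=[-0.2227]  nu=[-7.4661]  x^+=[-0.5276]  P^+=[0.0097]
step 2: x^-=[-0.5276]  P^-=[0.1497]  H_jac=[-1.0553]  S=[0.3567]  K=[-0.4428]  nu=[1.8616]  x^+=[-1.3520]  P^+=[0.0797]
step 3: x^-=[-1.3520]  P^-=[0.2197]  H_jac=[-2.7039]  S=[1.7965]  K=[-0.3307]  nu=[-0.4978]  x^+=[-1.1873]  P^+=[0.0232]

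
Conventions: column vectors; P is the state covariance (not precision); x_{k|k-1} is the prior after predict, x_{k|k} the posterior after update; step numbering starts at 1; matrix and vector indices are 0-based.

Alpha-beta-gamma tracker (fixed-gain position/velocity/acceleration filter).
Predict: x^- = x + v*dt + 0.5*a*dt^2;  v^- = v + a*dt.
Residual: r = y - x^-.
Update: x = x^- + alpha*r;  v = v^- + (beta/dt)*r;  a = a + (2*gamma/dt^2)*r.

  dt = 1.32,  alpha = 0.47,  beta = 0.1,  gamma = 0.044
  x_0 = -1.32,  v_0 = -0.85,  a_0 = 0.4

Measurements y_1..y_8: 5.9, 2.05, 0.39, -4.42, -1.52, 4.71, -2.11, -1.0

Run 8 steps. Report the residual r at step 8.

resid = -3.3296

step 1: x_pred=-2.0935  r=7.9935  x^+=1.6634  v^+=0.2836  a^+=0.8037
step 2: x_pred=2.7379  r=-0.6879  x^+=2.4146  v^+=1.2924  a^+=0.7690
step 3: x_pred=4.7904  r=-4.4004  x^+=2.7222  v^+=1.9740  a^+=0.5467
step 4: x_pred=5.8043  r=-10.2243  x^+=0.9989  v^+=1.9211  a^+=0.0303
step 5: x_pred=3.5612  r=-5.0812  x^+=1.1730  v^+=1.5763  a^+=-0.2263
step 6: x_pred=3.0566  r=1.6534  x^+=3.8337  v^+=1.4028  a^+=-0.1428
step 7: x_pred=5.5610  r=-7.6710  x^+=1.9556  v^+=0.6332  a^+=-0.5302
step 8: x_pred=2.3296  r=-3.3296  x^+=0.7647  v^+=-0.3189  a^+=-0.6984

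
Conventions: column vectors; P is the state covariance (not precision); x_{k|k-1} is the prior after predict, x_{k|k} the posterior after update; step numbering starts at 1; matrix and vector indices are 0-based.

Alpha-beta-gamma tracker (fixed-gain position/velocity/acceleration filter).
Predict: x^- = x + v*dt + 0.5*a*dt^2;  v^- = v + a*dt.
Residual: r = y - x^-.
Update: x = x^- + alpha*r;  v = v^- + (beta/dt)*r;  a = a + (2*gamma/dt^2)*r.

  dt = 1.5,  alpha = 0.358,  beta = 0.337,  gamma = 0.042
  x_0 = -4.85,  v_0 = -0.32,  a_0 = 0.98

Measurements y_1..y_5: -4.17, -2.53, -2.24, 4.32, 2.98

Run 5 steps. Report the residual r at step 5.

step 1: x_pred=-4.2275  r=0.0575  x^+=-4.2069  v^+=1.1629  a^+=0.9821
step 2: x_pred=-1.3576  r=-1.1724  x^+=-1.7773  v^+=2.3727  a^+=0.9384
step 3: x_pred=2.8375  r=-5.0775  x^+=1.0197  v^+=2.6396  a^+=0.7488
step 4: x_pred=5.8215  r=-1.5015  x^+=5.2840  v^+=3.4255  a^+=0.6928
step 5: x_pred=11.2015  r=-8.2215  x^+=8.2582  v^+=2.6175  a^+=0.3858

resid = -8.2215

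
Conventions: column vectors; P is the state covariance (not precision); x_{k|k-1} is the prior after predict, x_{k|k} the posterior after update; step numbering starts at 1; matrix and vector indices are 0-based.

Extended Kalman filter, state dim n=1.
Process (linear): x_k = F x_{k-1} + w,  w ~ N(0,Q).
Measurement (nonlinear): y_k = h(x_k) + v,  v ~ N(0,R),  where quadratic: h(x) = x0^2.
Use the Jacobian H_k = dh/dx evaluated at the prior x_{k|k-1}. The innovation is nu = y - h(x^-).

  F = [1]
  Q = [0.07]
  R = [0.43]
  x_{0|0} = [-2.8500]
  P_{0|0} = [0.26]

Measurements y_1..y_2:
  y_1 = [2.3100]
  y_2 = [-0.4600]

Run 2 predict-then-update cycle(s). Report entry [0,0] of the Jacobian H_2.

H_jac[0,0] = -3.7392

step 1: x^-=[-2.8500]  P^-=[0.3300]  H_jac=[-5.7000]  S=[11.1517]  K=[-0.1687]  nu=[-5.8125]  x^+=[-1.8696]  P^+=[0.0127]
step 2: x^-=[-1.8696]  P^-=[0.0827]  H_jac=[-3.7392]  S=[1.5866]  K=[-0.1950]  nu=[-3.9553]  x^+=[-1.0985]  P^+=[0.0224]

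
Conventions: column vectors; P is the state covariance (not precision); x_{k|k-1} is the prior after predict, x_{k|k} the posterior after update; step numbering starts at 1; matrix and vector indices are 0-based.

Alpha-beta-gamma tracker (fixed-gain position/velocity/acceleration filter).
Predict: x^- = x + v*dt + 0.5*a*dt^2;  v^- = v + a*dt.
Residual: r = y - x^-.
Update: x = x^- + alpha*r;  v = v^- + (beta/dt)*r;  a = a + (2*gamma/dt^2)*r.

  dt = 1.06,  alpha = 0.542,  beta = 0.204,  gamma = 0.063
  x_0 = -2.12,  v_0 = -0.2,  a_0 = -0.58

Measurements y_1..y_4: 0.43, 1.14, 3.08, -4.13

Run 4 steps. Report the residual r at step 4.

resid = -6.7167

step 1: x_pred=-2.6578  r=3.0878  x^+=-0.9842  v^+=-0.2205  a^+=-0.2337
step 2: x_pred=-1.3493  r=2.4893  x^+=-0.0001  v^+=0.0108  a^+=0.0454
step 3: x_pred=0.0368  r=3.0432  x^+=1.6862  v^+=0.6446  a^+=0.3867
step 4: x_pred=2.5867  r=-6.7167  x^+=-1.0537  v^+=-0.2382  a^+=-0.3665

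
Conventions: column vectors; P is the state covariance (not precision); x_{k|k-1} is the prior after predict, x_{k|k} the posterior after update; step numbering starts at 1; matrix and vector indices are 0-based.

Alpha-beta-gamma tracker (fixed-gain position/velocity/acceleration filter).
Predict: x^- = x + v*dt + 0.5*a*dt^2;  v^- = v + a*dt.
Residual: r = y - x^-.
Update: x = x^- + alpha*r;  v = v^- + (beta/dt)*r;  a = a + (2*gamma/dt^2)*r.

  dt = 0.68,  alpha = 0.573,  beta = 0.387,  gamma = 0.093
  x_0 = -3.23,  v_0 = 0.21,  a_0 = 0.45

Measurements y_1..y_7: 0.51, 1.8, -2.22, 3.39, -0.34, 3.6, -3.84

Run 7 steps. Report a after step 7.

a_post = -3.0919

step 1: x_pred=-2.9832  r=3.4932  x^+=-0.9816  v^+=2.5040  a^+=1.8551
step 2: x_pred=1.1501  r=0.6499  x^+=1.5225  v^+=4.1354  a^+=2.1166
step 3: x_pred=4.8239  r=-7.0439  x^+=0.7877  v^+=1.5659  a^+=-0.7168
step 4: x_pred=1.6868  r=1.7032  x^+=2.6627  v^+=2.0477  a^+=-0.0317
step 5: x_pred=4.0478  r=-4.3878  x^+=1.5336  v^+=-0.4710  a^+=-1.7967
step 6: x_pred=0.7979  r=2.8021  x^+=2.4035  v^+=-0.0981  a^+=-0.6696
step 7: x_pred=2.1820  r=-6.0220  x^+=-1.2686  v^+=-3.9806  a^+=-3.0919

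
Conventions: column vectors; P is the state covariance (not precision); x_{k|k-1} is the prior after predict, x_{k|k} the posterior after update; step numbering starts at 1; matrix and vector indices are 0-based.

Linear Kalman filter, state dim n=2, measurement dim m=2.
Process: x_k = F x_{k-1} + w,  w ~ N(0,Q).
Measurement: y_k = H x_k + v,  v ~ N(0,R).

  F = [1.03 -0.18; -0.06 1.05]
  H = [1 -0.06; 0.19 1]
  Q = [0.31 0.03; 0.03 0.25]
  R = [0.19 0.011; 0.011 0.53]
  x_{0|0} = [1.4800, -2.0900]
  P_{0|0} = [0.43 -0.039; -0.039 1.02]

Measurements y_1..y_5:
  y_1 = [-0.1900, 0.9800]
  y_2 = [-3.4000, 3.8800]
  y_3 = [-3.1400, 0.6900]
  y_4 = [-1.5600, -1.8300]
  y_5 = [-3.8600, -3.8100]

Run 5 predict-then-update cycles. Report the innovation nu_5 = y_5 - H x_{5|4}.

step 1: x^-=[1.9006, -2.2833]  P^-=[0.8137 -0.2320; -0.2320 1.3810]  S=[1.0365 -0.1466; -0.1466 1.8522]  K=[0.8015 0.0217; -0.2039 0.7057]  nu=[-2.2276, 2.9022]  x^+=[0.1780, 0.2190]  P^+=[0.1520 -0.0086; -0.0086 0.3734]
step 2: x^-=[0.1439, 0.2192]  P^-=[0.4866 -0.0593; -0.0593 0.6633]  S=[0.6861 0.0050; 0.0050 1.1883]  K=[0.7142 0.0249; -0.1485 0.5493]  nu=[-3.5308, 3.6334]  x^+=[-2.2874, 2.7394]  P^+=[0.1357 -0.0047; -0.0047 0.2904]
step 3: x^-=[-2.8492, 3.0136]  P^-=[0.4651 -0.0385; -0.0385 0.5713]  S=[0.6618 0.0271; 0.0271 1.1034]  K=[0.7052 0.0279; -0.1309 0.5143]  nu=[-0.1100, -1.7823]  x^+=[-2.9765, 2.1114]  P^+=[0.1341 -0.0029; -0.0029 0.2717]
step 4: x^-=[-3.4459, 2.3956]  P^-=[0.4622 -0.0328; -0.0328 0.5504]  S=[0.6581 0.0333; 0.0333 1.0846]  K=[0.7038 0.0291; -0.1257 0.5056]  nu=[2.0296, -3.5709]  x^+=[-2.1212, 0.3352]  P^+=[0.1339 -0.0023; -0.0023 0.2670]
step 5: x^-=[-2.2452, 0.4792]  P^-=[0.4616 -0.0312; -0.0312 0.5451]  S=[0.6573 0.0351; 0.0351 1.0799]  K=[0.7035 0.0294; -0.1242 0.5033]  nu=[-1.5861, -3.8626]  x^+=[-3.4746, -1.2680]  P^+=[0.1339 -0.0021; -0.0021 0.2658]

innov = [-1.5861, -3.8626]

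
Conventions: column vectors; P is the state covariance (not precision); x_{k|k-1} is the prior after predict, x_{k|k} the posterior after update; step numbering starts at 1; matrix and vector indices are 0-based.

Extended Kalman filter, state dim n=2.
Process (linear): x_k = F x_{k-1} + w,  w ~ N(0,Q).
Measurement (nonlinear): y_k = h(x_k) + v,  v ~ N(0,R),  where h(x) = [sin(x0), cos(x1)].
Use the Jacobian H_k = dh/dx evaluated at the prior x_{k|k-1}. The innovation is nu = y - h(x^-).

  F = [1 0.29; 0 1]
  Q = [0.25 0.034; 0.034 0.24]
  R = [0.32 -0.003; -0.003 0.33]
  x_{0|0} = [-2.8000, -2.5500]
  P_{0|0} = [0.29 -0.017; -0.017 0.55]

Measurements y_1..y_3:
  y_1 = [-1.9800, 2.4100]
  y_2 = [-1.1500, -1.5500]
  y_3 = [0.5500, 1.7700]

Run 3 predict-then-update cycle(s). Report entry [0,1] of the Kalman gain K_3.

K[0,1] = -0.2914

step 1: x^-=[-3.5395, -2.5500]  P^-=[0.5764 0.1765; 0.1765 0.7900]  H_jac=[-0.9219 0.0000; 0.0000 0.5577]  S=[0.8099 -0.0937; -0.0937 0.5757]  K=[-0.6486 0.0654; -0.1145 0.7466]  nu=[-2.3675, 3.2401]  x^+=[-1.7922, 0.1402]  P^+=[0.2253 0.0422; 0.0422 0.4424]
step 2: x^-=[-1.7516, 0.1402]  P^-=[0.5370 0.2045; 0.2045 0.6824]  H_jac=[-0.1798 0.0000; 0.0000 -0.1397]  S=[0.3374 0.0021; 0.0021 0.3433]  K=[-0.2857 -0.0814; -0.1072 -0.2771]  nu=[-0.1663, -2.5402]  x^+=[-1.4972, 0.8619]  P^+=[0.5071 0.1862; 0.1862 0.6521]
step 3: x^-=[-1.2472, 0.8619]  P^-=[0.9199 0.4093; 0.4093 0.8921]  H_jac=[0.3179 0.0000; 0.0000 -0.7591]  S=[0.4130 -0.1018; -0.1018 0.8440]  K=[0.6364 -0.2914; 0.1210 -0.7877]  nu=[1.4981, 1.1190]  x^+=[-0.6199, 0.1617]  P^+=[0.6433 0.1292; 0.1292 0.3429]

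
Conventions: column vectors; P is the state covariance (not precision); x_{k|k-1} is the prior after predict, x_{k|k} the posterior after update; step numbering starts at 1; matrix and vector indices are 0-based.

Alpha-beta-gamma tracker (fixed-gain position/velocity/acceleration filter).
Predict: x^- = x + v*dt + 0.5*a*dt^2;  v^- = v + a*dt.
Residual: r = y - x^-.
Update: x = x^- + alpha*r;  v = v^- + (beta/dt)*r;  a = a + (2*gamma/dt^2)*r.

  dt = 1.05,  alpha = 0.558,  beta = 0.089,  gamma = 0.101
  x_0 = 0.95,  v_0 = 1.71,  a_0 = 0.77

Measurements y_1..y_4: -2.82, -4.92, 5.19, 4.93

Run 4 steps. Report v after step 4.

v_post = -0.0121

step 1: x_pred=3.1700  r=-5.9900  x^+=-0.1724  v^+=2.0108  a^+=-0.3275
step 2: x_pred=1.7584  r=-6.6784  x^+=-1.9682  v^+=1.1009  a^+=-1.5511
step 3: x_pred=-1.6673  r=6.8573  x^+=2.1591  v^+=0.0534  a^+=-0.2947
step 4: x_pred=2.0527  r=2.8773  x^+=3.6583  v^+=-0.0121  a^+=0.2325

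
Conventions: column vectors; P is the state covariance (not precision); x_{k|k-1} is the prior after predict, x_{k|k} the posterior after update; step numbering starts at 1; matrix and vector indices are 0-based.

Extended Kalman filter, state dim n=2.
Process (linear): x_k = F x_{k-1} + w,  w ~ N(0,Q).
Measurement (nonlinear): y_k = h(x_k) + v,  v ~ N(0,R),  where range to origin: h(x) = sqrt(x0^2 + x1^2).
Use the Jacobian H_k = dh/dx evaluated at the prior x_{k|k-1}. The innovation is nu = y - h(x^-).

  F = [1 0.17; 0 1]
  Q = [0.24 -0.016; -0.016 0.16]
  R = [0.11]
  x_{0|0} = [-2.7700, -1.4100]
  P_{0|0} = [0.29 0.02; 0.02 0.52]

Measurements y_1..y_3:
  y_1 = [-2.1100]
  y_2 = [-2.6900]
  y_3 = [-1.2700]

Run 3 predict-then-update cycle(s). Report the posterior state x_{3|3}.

x_post = [-1.0455, 0.7516]

step 1: x^-=[-3.0097, -1.4100]  P^-=[0.5518 0.0924; 0.0924 0.6800]  H_jac=[-0.9056 -0.4242]  S=[0.7559]  K=[-0.7129; -0.4923]  nu=[-5.4336]  x^+=[0.8642, 1.2652]  P^+=[0.1676 -0.1729; -0.1729 0.4968]
step 2: x^-=[1.0792, 1.2652]  P^-=[0.3632 -0.1045; -0.1045 0.6568]  H_jac=[0.6490 0.7608]  S=[0.5399]  K=[0.2893; 0.7998]  nu=[-4.3530]  x^+=[-0.1801, -2.2165]  P^+=[0.3180 -0.2294; -0.2294 0.3113]
step 3: x^-=[-0.5569, -2.2165]  P^-=[0.4890 -0.1925; -0.1925 0.4713]  H_jac=[-0.2437 -0.9699]  S=[0.4914]  K=[0.1374; -0.8348]  nu=[-3.5554]  x^+=[-1.0455, 0.7516]  P^+=[0.4797 -0.1361; -0.1361 0.1289]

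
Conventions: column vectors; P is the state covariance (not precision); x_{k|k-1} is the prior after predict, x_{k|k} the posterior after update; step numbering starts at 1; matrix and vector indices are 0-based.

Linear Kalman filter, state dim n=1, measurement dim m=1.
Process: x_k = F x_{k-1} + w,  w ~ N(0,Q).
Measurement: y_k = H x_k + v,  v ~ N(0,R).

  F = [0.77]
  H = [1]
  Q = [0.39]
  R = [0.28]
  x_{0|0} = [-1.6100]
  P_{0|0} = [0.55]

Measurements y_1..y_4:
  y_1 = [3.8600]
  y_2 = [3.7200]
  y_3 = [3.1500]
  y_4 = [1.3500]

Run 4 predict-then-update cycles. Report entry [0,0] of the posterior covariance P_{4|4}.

step 1: x^-=[-1.2397]  P^-=[0.7161]  S=[0.9961]  K=[0.7189]  nu=[5.0997]  x^+=[2.4265]  P^+=[0.2013]
step 2: x^-=[1.8684]  P^-=[0.5093]  S=[0.7893]  K=[0.6453]  nu=[1.8516]  x^+=[3.0632]  P^+=[0.1807]
step 3: x^-=[2.3587]  P^-=[0.4971]  S=[0.7771]  K=[0.6397]  nu=[0.7913]  x^+=[2.8649]  P^+=[0.1791]
step 4: x^-=[2.2060]  P^-=[0.4962]  S=[0.7762]  K=[0.6393]  nu=[-0.8560]  x^+=[1.6588]  P^+=[0.1790]

P_post[0,0] = 0.1790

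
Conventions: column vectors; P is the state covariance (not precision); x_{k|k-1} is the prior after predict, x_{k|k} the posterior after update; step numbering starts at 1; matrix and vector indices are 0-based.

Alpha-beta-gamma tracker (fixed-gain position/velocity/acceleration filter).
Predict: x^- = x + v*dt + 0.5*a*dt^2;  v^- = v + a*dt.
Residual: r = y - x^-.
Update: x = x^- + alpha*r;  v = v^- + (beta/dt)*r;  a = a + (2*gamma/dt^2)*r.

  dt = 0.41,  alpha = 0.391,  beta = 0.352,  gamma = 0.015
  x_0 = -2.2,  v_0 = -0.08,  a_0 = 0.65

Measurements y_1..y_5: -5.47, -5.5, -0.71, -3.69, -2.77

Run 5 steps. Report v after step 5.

v_post = 1.9959

step 1: x_pred=-2.1782  r=-3.2918  x^+=-3.4653  v^+=-2.6397  a^+=0.0625
step 2: x_pred=-4.5423  r=-0.9577  x^+=-4.9167  v^+=-3.4363  a^+=-0.1084
step 3: x_pred=-6.3347  r=5.6247  x^+=-4.1355  v^+=1.3483  a^+=0.8954
step 4: x_pred=-3.5074  r=-0.1826  x^+=-3.5788  v^+=1.5587  a^+=0.8628
step 5: x_pred=-2.8672  r=0.0972  x^+=-2.8292  v^+=1.9959  a^+=0.8802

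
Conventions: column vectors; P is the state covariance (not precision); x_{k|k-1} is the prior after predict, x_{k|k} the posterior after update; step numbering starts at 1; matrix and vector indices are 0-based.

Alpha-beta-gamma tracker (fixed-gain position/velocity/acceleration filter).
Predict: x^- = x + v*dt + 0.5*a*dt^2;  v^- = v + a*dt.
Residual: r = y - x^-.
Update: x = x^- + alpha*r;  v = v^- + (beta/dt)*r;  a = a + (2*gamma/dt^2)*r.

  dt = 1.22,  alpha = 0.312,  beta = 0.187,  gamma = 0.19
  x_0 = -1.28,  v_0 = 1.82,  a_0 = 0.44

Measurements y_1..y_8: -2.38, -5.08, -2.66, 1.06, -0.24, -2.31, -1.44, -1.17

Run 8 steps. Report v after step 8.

v_post = 10.4501

step 1: x_pred=1.2678  r=-3.6478  x^+=0.1297  v^+=1.7977  a^+=-0.4913
step 2: x_pred=1.9572  r=-7.0372  x^+=-0.2384  v^+=0.1196  a^+=-2.2880
step 3: x_pred=-1.7952  r=-0.8648  x^+=-2.0650  v^+=-2.8043  a^+=-2.5088
step 4: x_pred=-7.3533  r=8.4133  x^+=-4.7283  v^+=-4.5754  a^+=-0.3608
step 5: x_pred=-10.5789  r=10.3389  x^+=-7.3531  v^+=-3.4309  a^+=2.2788
step 6: x_pred=-9.8429  r=7.5329  x^+=-7.4926  v^+=0.5039  a^+=4.2020
step 7: x_pred=-3.7507  r=2.3107  x^+=-3.0298  v^+=5.9845  a^+=4.7920
step 8: x_pred=7.8375  r=-9.0075  x^+=5.0272  v^+=10.4501  a^+=2.4923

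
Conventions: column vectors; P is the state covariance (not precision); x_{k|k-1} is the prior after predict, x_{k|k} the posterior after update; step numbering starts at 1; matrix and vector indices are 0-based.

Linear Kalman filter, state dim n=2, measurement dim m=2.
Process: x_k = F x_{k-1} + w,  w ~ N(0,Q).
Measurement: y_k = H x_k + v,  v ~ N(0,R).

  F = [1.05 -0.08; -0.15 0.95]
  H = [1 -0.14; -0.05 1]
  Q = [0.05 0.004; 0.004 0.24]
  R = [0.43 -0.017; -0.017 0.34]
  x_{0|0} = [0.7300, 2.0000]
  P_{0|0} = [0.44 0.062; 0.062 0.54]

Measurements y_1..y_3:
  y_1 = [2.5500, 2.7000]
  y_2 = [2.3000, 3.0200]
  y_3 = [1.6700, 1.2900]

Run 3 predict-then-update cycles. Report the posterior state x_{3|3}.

x_post = [1.9864, 1.7360]

step 1: x^-=[0.6065, 1.7905]  P^-=[0.5281 -0.0438; -0.0438 0.7196]  S=[0.9845 -0.1882; -0.1882 1.0653]  K=[0.5486 0.0311; -0.0178 0.6744]  nu=[2.1942, 0.9398]  x^+=[1.8395, 2.3852]  P^+=[0.2372 0.0131; 0.0131 0.2303]
step 2: x^-=[1.7406, 1.9900]  P^-=[0.3108 -0.0376; -0.0376 0.4494]  S=[0.7601 -0.1334; -0.1334 0.7939]  K=[0.4163 0.0029; -0.0336 0.5628]  nu=[0.8380, 1.1171]  x^+=[2.0928, 2.5905]  P^+=[0.1794 0.0029; 0.0029 0.1921]
step 3: x^-=[1.9902, 2.1471]  P^-=[0.2485 -0.0359; -0.0359 0.4165]  S=[0.6967 -0.1239; -0.1239 0.7608]  K=[0.3631 -0.0044; -0.0386 0.5436]  nu=[-0.0196, -0.7576]  x^+=[1.9864, 1.7360]  P^+=[0.1562 0.0001; 0.0001 0.1855]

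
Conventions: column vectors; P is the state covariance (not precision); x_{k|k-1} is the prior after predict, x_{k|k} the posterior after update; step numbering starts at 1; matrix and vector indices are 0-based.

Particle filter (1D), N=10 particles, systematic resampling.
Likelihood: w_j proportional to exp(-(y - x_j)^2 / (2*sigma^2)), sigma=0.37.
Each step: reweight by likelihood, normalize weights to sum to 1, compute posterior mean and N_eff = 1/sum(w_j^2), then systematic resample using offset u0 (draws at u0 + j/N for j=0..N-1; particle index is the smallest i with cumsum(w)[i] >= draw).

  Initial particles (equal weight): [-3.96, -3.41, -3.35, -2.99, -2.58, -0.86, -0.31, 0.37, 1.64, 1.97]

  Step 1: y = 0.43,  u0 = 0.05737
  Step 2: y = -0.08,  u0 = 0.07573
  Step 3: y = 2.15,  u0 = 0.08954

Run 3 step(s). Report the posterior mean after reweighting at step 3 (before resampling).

step 1: w=[0.0000, 0.0000, 0.0000, 0.0000, 0.0000, 0.0020, 0.1198, 0.8738, 0.0042, 0.0002]  mean=0.2916  Neff=1.2856  idx=[6, 7, 7, 7, 7, 7, 7, 7, 7, 7]
step 2: w=[0.1610, 0.0932, 0.0932, 0.0932, 0.0932, 0.0932, 0.0932, 0.0932, 0.0932, 0.0932]  mean=0.2605  Neff=9.6030  idx=[0, 1, 2, 3, 4, 5, 6, 7, 8, 9]
step 3: w=[0.0000, 0.1111, 0.1111, 0.1111, 0.1111, 0.1111, 0.1111, 0.1111, 0.1111, 0.1111]  mean=0.3700  Neff=9.0001  idx=[1, 2, 3, 4, 5, 6, 7, 8, 9, 9]

post_mean = 0.3700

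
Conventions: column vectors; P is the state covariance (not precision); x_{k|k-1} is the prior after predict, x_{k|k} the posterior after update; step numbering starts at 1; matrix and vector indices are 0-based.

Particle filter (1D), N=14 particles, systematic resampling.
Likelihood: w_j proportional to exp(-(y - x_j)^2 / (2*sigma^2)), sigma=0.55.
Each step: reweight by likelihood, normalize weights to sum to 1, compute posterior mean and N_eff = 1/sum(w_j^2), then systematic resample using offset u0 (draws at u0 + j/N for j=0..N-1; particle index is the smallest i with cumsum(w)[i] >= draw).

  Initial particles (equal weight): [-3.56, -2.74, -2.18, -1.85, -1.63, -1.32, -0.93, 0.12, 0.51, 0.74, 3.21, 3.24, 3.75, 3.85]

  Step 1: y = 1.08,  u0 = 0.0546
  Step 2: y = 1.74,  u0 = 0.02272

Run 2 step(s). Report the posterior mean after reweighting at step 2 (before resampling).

step 1: w=[0.0000, 0.0000, 0.0000, 0.0000, 0.0000, 0.0000, 0.0008, 0.1337, 0.3584, 0.5065, 0.0003, 0.0003, 0.0000, 0.0000]  mean=0.5749  Neff=2.4822  idx=[7, 7, 8, 8, 8, 8, 8, 9, 9, 9, 9, 9, 9, 9]
step 2: w=[0.0074, 0.0074, 0.0462, 0.0462, 0.0462, 0.0462, 0.0462, 0.1078, 0.1078, 0.1078, 0.1078, 0.1078, 0.1078, 0.1078]  mean=0.6778  Neff=10.8602  idx=[2, 3, 5, 6, 7, 8, 8, 9, 10, 10, 11, 12, 12, 13]

post_mean = 0.6778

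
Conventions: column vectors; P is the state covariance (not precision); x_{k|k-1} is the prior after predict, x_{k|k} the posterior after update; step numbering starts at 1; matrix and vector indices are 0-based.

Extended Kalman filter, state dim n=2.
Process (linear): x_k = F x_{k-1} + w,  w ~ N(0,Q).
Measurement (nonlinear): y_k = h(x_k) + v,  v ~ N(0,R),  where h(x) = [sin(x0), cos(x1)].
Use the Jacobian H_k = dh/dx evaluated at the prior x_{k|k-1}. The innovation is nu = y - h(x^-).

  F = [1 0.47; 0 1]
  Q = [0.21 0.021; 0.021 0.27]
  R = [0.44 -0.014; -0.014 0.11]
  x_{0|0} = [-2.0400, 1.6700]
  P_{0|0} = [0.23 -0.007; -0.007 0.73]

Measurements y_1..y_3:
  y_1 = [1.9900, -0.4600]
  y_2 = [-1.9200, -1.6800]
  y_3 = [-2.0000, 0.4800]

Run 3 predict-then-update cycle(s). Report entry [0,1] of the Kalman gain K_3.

step 1: x^-=[-1.2551, 1.6700]  P^-=[0.5947 0.3571; 0.3571 1.0000]  H_jac=[0.3105 0.0000; 0.0000 -0.9951]  S=[0.4973 -0.1243; -0.1243 1.1002]  K=[0.2990 -0.2892; -0.0033 -0.9048]  nu=[2.9406, -0.3610]  x^+=[-0.2716, 1.9870]  P^+=[0.4367 0.0362; 0.0362 0.1000]
step 2: x^-=[0.6623, 1.9870]  P^-=[0.7028 0.1042; 0.1042 0.3700]  H_jac=[0.7886 0.0000; 0.0000 -0.9146]  S=[0.8770 -0.0891; -0.0891 0.4195]  K=[0.6223 -0.0949; 0.0119 -0.8041]  nu=[-2.5349, -1.2757]  x^+=[-0.7941, 2.9826]  P^+=[0.3489 0.0209; 0.0209 0.0969]
step 3: x^-=[0.6077, 2.9826]  P^-=[0.6000 0.0875; 0.0875 0.3669]  H_jac=[0.8209 0.0000; 0.0000 -0.1584]  S=[0.8443 -0.0254; -0.0254 0.1192]  K=[0.5836 0.0080; 0.0709 -0.4724]  nu=[-2.5710, 1.4674]  x^+=[-0.8809, 2.1072]  P^+=[0.3126 0.0460; 0.0460 0.3344]

K[0,1] = 0.0080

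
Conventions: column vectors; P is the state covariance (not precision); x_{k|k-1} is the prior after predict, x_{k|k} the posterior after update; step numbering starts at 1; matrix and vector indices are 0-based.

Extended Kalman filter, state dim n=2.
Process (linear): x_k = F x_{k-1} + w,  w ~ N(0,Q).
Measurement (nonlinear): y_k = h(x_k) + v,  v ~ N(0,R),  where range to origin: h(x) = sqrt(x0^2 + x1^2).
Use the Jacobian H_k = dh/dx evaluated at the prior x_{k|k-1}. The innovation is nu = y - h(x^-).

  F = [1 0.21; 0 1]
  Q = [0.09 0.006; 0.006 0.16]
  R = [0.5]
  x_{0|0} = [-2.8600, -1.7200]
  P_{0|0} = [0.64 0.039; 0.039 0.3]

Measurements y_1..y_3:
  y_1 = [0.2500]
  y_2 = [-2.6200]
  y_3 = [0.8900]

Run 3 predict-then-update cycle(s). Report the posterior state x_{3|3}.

x_post = [0.3681, 0.6074]

step 1: x^-=[-3.2212, -1.7200]  P^-=[0.7596 0.1080; 0.1080 0.4600]  H_jac=[-0.8821 -0.4710]  S=[1.2829]  K=[-0.5620; -0.2432]  nu=[-3.4016]  x^+=[-1.3096, -0.8929]  P^+=[0.3545 -0.0673; -0.0673 0.3842]
step 2: x^-=[-1.4971, -0.8929]  P^-=[0.4331 0.0194; 0.0194 0.5442]  H_jac=[-0.8589 -0.5122]  S=[0.9793]  K=[-0.3900; -0.3016]  nu=[-4.3631]  x^+=[0.2045, 0.4231]  P^+=[0.2842 -0.0958; -0.0958 0.4551]
step 3: x^-=[0.2934, 0.4231]  P^-=[0.3540 0.0057; 0.0057 0.6151]  H_jac=[0.5698 0.8218]  S=[1.0357]  K=[0.1993; 0.4912]  nu=[0.3752]  x^+=[0.3681, 0.6074]  P^+=[0.3129 -0.0957; -0.0957 0.3652]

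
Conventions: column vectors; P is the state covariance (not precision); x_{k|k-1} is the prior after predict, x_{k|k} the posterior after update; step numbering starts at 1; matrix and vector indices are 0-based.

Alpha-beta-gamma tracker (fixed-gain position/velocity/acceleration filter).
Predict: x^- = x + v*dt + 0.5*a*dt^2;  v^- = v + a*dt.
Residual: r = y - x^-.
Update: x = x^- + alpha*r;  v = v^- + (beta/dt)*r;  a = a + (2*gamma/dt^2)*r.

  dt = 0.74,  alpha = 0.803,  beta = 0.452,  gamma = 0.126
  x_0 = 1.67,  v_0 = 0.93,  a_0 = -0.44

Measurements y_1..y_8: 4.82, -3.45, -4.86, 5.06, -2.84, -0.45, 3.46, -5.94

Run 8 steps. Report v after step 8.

v_post = -1.8519

step 1: x_pred=2.2377  r=2.5823  x^+=4.3113  v^+=2.1817  a^+=0.7483
step 2: x_pred=6.1306  r=-9.5806  x^+=-1.5626  v^+=-3.1165  a^+=-3.6606
step 3: x_pred=-4.8711  r=0.0111  x^+=-4.8622  v^+=-5.8186  a^+=-3.6555
step 4: x_pred=-10.1688  r=15.2288  x^+=2.0599  v^+=0.7783  a^+=3.3527
step 5: x_pred=3.5538  r=-6.3938  x^+=-1.5804  v^+=-0.6461  a^+=0.4103
step 6: x_pred=-1.9462  r=1.4962  x^+=-0.7448  v^+=0.5714  a^+=1.0988
step 7: x_pred=-0.0211  r=3.4811  x^+=2.7742  v^+=3.5108  a^+=2.7008
step 8: x_pred=6.1117  r=-12.0517  x^+=-3.5658  v^+=-1.8519  a^+=-2.8453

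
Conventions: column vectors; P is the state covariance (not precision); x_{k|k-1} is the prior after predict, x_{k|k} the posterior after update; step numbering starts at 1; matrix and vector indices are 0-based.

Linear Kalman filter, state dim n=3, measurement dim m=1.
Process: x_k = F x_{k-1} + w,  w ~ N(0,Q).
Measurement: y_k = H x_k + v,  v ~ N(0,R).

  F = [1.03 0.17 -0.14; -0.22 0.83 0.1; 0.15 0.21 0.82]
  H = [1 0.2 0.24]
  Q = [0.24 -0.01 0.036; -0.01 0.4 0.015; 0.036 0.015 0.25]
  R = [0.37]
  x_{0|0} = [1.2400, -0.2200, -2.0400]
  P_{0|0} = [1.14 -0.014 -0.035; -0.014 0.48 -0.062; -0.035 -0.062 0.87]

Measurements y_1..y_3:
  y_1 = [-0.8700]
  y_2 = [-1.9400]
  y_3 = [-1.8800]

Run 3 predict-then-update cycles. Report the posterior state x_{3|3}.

x_post = [-0.9830, -0.8874, -1.8949]

step 1: x^-=[1.5254, -0.6594, -1.5330]  P^-=[1.4885 -0.2228 0.0904; -0.2228 0.7909 0.0936; 0.0904 0.0936 0.8510]  S=[1.9024]  K=[0.7704; -0.0221; 0.1647]  nu=[-1.8956]  x^+=[0.0650, -0.6174, -1.8452]  P^+=[0.3594 -0.1903 -0.1510; -0.1903 0.7900 0.1005; -0.1510 0.1005 0.7994]
step 2: x^-=[0.2203, -0.7113, -1.6330]  P^-=[0.6319 -0.1769 -0.1314; -0.1769 1.0624 0.2870; -0.1314 0.2870 0.8159]  S=[0.9851]  K=[0.5735; 0.1060; 0.1237]  nu=[-1.6262]  x^+=[-0.7123, -0.8837, -1.8341]  P^+=[0.3079 -0.2368 -0.2013; -0.2368 1.0514 0.2741; -0.2013 0.2741 0.8008]
step 3: x^-=[-0.6271, -0.7602, -1.7964]  P^-=[0.5748 -0.1903 -0.1637; -0.1903 1.2880 0.4608; -0.1637 0.4608 0.8717]  S=[0.9360]  K=[0.5314; 0.1900; 0.1471]  nu=[-0.6697]  x^+=[-0.9830, -0.8874, -1.8949]  P^+=[0.3104 -0.2848 -0.2369; -0.2848 1.2542 0.4346; -0.2369 0.4346 0.8515]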